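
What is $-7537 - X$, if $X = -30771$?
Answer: $23234$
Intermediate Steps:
$-7537 - X = -7537 - -30771 = -7537 + 30771 = 23234$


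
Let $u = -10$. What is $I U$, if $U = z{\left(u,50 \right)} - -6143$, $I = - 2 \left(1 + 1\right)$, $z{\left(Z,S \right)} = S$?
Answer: $-24772$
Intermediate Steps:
$I = -4$ ($I = \left(-2\right) 2 = -4$)
$U = 6193$ ($U = 50 - -6143 = 50 + 6143 = 6193$)
$I U = \left(-4\right) 6193 = -24772$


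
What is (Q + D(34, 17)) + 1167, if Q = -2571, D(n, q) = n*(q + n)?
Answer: 330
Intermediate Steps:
D(n, q) = n*(n + q)
(Q + D(34, 17)) + 1167 = (-2571 + 34*(34 + 17)) + 1167 = (-2571 + 34*51) + 1167 = (-2571 + 1734) + 1167 = -837 + 1167 = 330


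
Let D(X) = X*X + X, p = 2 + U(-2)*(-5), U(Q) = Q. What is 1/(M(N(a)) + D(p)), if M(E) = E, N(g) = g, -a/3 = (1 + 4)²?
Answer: 1/81 ≈ 0.012346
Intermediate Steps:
a = -75 (a = -3*(1 + 4)² = -3*5² = -3*25 = -75)
p = 12 (p = 2 - 2*(-5) = 2 + 10 = 12)
D(X) = X + X² (D(X) = X² + X = X + X²)
1/(M(N(a)) + D(p)) = 1/(-75 + 12*(1 + 12)) = 1/(-75 + 12*13) = 1/(-75 + 156) = 1/81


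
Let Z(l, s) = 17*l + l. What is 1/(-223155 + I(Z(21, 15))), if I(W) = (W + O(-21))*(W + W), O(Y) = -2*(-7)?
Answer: 1/73197 ≈ 1.3662e-5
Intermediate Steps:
O(Y) = 14
Z(l, s) = 18*l
I(W) = 2*W*(14 + W) (I(W) = (W + 14)*(W + W) = (14 + W)*(2*W) = 2*W*(14 + W))
1/(-223155 + I(Z(21, 15))) = 1/(-223155 + 2*(18*21)*(14 + 18*21)) = 1/(-223155 + 2*378*(14 + 378)) = 1/(-223155 + 2*378*392) = 1/(-223155 + 296352) = 1/73197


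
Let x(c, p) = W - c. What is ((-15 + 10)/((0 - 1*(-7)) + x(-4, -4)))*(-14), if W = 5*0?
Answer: 70/11 ≈ 6.3636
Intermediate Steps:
W = 0
x(c, p) = -c (x(c, p) = 0 - c = -c)
((-15 + 10)/((0 - 1*(-7)) + x(-4, -4)))*(-14) = ((-15 + 10)/((0 - 1*(-7)) - 1*(-4)))*(-14) = -5/((0 + 7) + 4)*(-14) = -5/(7 + 4)*(-14) = -5/11*(-14) = 70/11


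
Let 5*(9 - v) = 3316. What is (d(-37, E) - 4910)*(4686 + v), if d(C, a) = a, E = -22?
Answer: -99424188/5 ≈ -1.9885e+7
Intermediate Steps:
v = -3271/5 (v = 9 - ⅕*3316 = 9 - 3316/5 = -3271/5 ≈ -654.20)
(d(-37, E) - 4910)*(4686 + v) = (-22 - 4910)*(4686 - 3271/5) = -4932*20159/5 = -99424188/5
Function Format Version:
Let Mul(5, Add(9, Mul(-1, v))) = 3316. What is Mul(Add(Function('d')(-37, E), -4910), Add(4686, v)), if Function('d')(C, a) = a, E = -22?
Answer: Rational(-99424188, 5) ≈ -1.9885e+7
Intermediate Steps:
v = Rational(-3271, 5) (v = Add(9, Mul(Rational(-1, 5), 3316)) = Add(9, Rational(-3316, 5)) = Rational(-3271, 5) ≈ -654.20)
Mul(Add(Function('d')(-37, E), -4910), Add(4686, v)) = Mul(Add(-22, -4910), Add(4686, Rational(-3271, 5))) = Mul(-4932, Rational(20159, 5)) = Rational(-99424188, 5)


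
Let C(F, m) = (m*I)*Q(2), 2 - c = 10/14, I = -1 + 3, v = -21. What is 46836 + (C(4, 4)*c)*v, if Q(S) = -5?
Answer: 47916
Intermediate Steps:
I = 2
c = 9/7 (c = 2 - 10/14 = 2 - 1*5/7 = 2 - 5/7 = 9/7 ≈ 1.2857)
C(F, m) = -10*m (C(F, m) = (m*2)*(-5) = (2*m)*(-5) = -10*m)
46836 + (C(4, 4)*c)*v = 46836 + (-10*4*(9/7))*(-21) = 46836 - 40*9/7*(-21) = 46836 - 360/7*(-21) = 46836 + 1080 = 47916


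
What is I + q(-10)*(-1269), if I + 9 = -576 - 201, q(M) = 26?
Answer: -33780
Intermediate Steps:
I = -786 (I = -9 + (-576 - 201) = -9 - 777 = -786)
I + q(-10)*(-1269) = -786 + 26*(-1269) = -786 - 32994 = -33780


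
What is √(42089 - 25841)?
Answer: 2*√4062 ≈ 127.47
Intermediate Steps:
√(42089 - 25841) = √16248 = 2*√4062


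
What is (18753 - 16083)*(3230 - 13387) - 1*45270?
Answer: -27164460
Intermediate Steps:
(18753 - 16083)*(3230 - 13387) - 1*45270 = 2670*(-10157) - 45270 = -27119190 - 45270 = -27164460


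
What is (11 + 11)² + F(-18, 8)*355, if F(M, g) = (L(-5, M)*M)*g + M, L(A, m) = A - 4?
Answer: 454174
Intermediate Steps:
L(A, m) = -4 + A
F(M, g) = M - 9*M*g (F(M, g) = ((-4 - 5)*M)*g + M = (-9*M)*g + M = -9*M*g + M = M - 9*M*g)
(11 + 11)² + F(-18, 8)*355 = (11 + 11)² - 18*(1 - 9*8)*355 = 22² - 18*(1 - 72)*355 = 484 - 18*(-71)*355 = 484 + 1278*355 = 484 + 453690 = 454174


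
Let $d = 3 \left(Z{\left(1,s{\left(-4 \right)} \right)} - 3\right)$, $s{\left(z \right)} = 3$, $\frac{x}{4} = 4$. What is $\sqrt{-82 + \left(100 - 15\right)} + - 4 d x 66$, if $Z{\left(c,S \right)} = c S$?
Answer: $\sqrt{3} \approx 1.732$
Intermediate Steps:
$x = 16$ ($x = 4 \cdot 4 = 16$)
$Z{\left(c,S \right)} = S c$
$d = 0$ ($d = 3 \left(3 \cdot 1 - 3\right) = 3 \left(3 - 3\right) = 3 \cdot 0 = 0$)
$\sqrt{-82 + \left(100 - 15\right)} + - 4 d x 66 = \sqrt{-82 + \left(100 - 15\right)} + \left(-4\right) 0 \cdot 16 \cdot 66 = \sqrt{-82 + \left(100 - 15\right)} + 0 \cdot 16 \cdot 66 = \sqrt{-82 + 85} + 0 \cdot 66 = \sqrt{3} + 0 = \sqrt{3}$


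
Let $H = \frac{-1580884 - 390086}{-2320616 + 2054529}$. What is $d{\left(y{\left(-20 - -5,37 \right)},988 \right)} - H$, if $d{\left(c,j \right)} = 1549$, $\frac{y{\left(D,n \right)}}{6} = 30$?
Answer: $\frac{410197793}{266087} \approx 1541.6$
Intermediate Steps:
$y{\left(D,n \right)} = 180$ ($y{\left(D,n \right)} = 6 \cdot 30 = 180$)
$H = \frac{1970970}{266087}$ ($H = - \frac{1970970}{-266087} = \left(-1970970\right) \left(- \frac{1}{266087}\right) = \frac{1970970}{266087} \approx 7.4072$)
$d{\left(y{\left(-20 - -5,37 \right)},988 \right)} - H = 1549 - \frac{1970970}{266087} = \frac{410197793}{266087}$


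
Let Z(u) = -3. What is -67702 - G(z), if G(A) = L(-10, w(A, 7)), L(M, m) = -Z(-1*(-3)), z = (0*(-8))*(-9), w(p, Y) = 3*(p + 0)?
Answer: -67705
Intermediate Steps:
w(p, Y) = 3*p
z = 0 (z = 0*(-9) = 0)
L(M, m) = 3 (L(M, m) = -1*(-3) = 3)
G(A) = 3
-67702 - G(z) = -67702 - 1*3 = -67702 - 3 = -67705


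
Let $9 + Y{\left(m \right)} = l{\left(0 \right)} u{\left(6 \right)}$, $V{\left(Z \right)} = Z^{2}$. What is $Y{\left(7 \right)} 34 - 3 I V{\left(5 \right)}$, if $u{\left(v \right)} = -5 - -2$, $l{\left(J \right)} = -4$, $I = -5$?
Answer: $38250$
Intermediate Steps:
$u{\left(v \right)} = -3$ ($u{\left(v \right)} = -5 + 2 = -3$)
$Y{\left(m \right)} = 3$ ($Y{\left(m \right)} = -9 - -12 = -9 + 12 = 3$)
$Y{\left(7 \right)} 34 - 3 I V{\left(5 \right)} = 3 \cdot 34 \left(-3\right) \left(-5\right) 5^{2} = 102 \cdot 15 \cdot 25 = 102 \cdot 375 = 38250$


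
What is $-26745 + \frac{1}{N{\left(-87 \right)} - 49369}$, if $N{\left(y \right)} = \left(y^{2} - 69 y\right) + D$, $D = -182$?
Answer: $- \frac{962258356}{35979} \approx -26745.0$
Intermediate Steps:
$N{\left(y \right)} = -182 + y^{2} - 69 y$ ($N{\left(y \right)} = \left(y^{2} - 69 y\right) - 182 = -182 + y^{2} - 69 y$)
$-26745 + \frac{1}{N{\left(-87 \right)} - 49369} = -26745 + \frac{1}{\left(-182 + \left(-87\right)^{2} - -6003\right) - 49369} = -26745 + \frac{1}{\left(-182 + 7569 + 6003\right) - 49369} = -26745 + \frac{1}{13390 - 49369} = -26745 + \frac{1}{-35979} = -26745 - \frac{1}{35979} = - \frac{962258356}{35979}$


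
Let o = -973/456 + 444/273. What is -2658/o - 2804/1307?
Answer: 144098314756/27518885 ≈ 5236.3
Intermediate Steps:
o = -21055/41496 (o = -973*1/456 + 444*(1/273) = -973/456 + 148/91 = -21055/41496 ≈ -0.50740)
-2658/o - 2804/1307 = -2658/(-21055/41496) - 2804/1307 = -2658*(-41496/21055) - 2804*1/1307 = 110296368/21055 - 2804/1307 = 144098314756/27518885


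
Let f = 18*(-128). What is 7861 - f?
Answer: 10165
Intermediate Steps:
f = -2304
7861 - f = 7861 - 1*(-2304) = 7861 + 2304 = 10165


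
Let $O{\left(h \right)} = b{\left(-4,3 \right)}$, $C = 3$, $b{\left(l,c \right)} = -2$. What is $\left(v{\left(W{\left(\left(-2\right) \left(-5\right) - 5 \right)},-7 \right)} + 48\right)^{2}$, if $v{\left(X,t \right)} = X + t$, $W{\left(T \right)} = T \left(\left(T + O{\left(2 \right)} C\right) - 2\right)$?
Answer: $676$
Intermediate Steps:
$O{\left(h \right)} = -2$
$W{\left(T \right)} = T \left(-8 + T\right)$ ($W{\left(T \right)} = T \left(\left(T - 6\right) - 2\right) = T \left(\left(-6 + T\right) - 2\right) = T \left(-8 + T\right)$)
$\left(v{\left(W{\left(\left(-2\right) \left(-5\right) - 5 \right)},-7 \right)} + 48\right)^{2} = \left(\left(\left(\left(-2\right) \left(-5\right) - 5\right) \left(-8 - -5\right) - 7\right) + 48\right)^{2} = \left(\left(\left(10 - 5\right) \left(-8 + \left(10 - 5\right)\right) - 7\right) + 48\right)^{2} = \left(\left(5 \left(-8 + 5\right) - 7\right) + 48\right)^{2} = \left(\left(5 \left(-3\right) - 7\right) + 48\right)^{2} = \left(\left(-15 - 7\right) + 48\right)^{2} = \left(-22 + 48\right)^{2} = 26^{2} = 676$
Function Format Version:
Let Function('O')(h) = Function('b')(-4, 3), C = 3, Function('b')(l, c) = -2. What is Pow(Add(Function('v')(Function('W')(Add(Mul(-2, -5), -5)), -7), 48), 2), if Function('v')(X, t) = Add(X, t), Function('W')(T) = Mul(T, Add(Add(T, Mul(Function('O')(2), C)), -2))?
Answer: 676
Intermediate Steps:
Function('O')(h) = -2
Function('W')(T) = Mul(T, Add(-8, T)) (Function('W')(T) = Mul(T, Add(Add(T, Mul(-2, 3)), -2)) = Mul(T, Add(Add(T, -6), -2)) = Mul(T, Add(Add(-6, T), -2)) = Mul(T, Add(-8, T)))
Pow(Add(Function('v')(Function('W')(Add(Mul(-2, -5), -5)), -7), 48), 2) = Pow(Add(Add(Mul(Add(Mul(-2, -5), -5), Add(-8, Add(Mul(-2, -5), -5))), -7), 48), 2) = Pow(Add(Add(Mul(Add(10, -5), Add(-8, Add(10, -5))), -7), 48), 2) = Pow(Add(Add(Mul(5, Add(-8, 5)), -7), 48), 2) = Pow(Add(Add(Mul(5, -3), -7), 48), 2) = Pow(Add(Add(-15, -7), 48), 2) = Pow(Add(-22, 48), 2) = Pow(26, 2) = 676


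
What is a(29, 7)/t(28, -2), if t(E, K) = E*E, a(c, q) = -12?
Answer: -3/196 ≈ -0.015306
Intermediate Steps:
t(E, K) = E**2
a(29, 7)/t(28, -2) = -12/(28**2) = -12/784 = -12*1/784 = -3/196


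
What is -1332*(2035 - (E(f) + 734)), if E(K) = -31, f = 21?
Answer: -1774224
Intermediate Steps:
-1332*(2035 - (E(f) + 734)) = -1332*(2035 - (-31 + 734)) = -1332*(2035 - 1*703) = -1332*(2035 - 703) = -1332*1332 = -1774224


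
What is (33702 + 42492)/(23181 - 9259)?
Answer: 38097/6961 ≈ 5.4729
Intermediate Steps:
(33702 + 42492)/(23181 - 9259) = 76194/13922 = 76194*(1/13922) = 38097/6961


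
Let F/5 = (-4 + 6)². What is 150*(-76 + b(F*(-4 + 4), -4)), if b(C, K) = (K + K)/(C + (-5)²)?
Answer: -11448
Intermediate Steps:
F = 20 (F = 5*(-4 + 6)² = 5*2² = 5*4 = 20)
b(C, K) = 2*K/(25 + C) (b(C, K) = (2*K)/(C + 25) = (2*K)/(25 + C) = 2*K/(25 + C))
150*(-76 + b(F*(-4 + 4), -4)) = 150*(-76 + 2*(-4)/(25 + 20*(-4 + 4))) = 150*(-76 + 2*(-4)/(25 + 20*0)) = 150*(-76 + 2*(-4)/(25 + 0)) = 150*(-76 + 2*(-4)/25) = 150*(-76 + 2*(-4)*(1/25)) = 150*(-76 - 8/25) = 150*(-1908/25) = -11448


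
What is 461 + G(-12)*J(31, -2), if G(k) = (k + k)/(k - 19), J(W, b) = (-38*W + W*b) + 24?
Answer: -14893/31 ≈ -480.42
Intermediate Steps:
J(W, b) = 24 - 38*W + W*b
G(k) = 2*k/(-19 + k) (G(k) = (2*k)/(-19 + k) = 2*k/(-19 + k))
461 + G(-12)*J(31, -2) = 461 + (2*(-12)/(-19 - 12))*(24 - 38*31 + 31*(-2)) = 461 + (2*(-12)/(-31))*(24 - 1178 - 62) = 461 + (2*(-12)*(-1/31))*(-1216) = 461 + (24/31)*(-1216) = 461 - 29184/31 = -14893/31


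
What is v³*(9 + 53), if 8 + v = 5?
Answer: -1674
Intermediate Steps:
v = -3 (v = -8 + 5 = -3)
v³*(9 + 53) = (-3)³*(9 + 53) = -27*62 = -1674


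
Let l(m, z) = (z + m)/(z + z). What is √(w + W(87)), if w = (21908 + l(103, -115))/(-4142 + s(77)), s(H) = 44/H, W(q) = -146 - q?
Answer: 2*I*√39178805107/25645 ≈ 15.437*I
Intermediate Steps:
l(m, z) = (m + z)/(2*z) (l(m, z) = (m + z)/((2*z)) = (m + z)*(1/(2*z)) = (m + z)/(2*z))
w = -678307/128225 (w = (21908 + (½)*(103 - 115)/(-115))/(-4142 + 44/77) = (21908 + (½)*(-1/115)*(-12))/(-4142 + 44*(1/77)) = (21908 + 6/115)/(-4142 + 4/7) = 2519426/(115*(-28990/7)) = (2519426/115)*(-7/28990) = -678307/128225 ≈ -5.2900)
√(w + W(87)) = √(-678307/128225 + (-146 - 1*87)) = √(-678307/128225 + (-146 - 87)) = √(-678307/128225 - 233) = √(-30554732/128225) = 2*I*√39178805107/25645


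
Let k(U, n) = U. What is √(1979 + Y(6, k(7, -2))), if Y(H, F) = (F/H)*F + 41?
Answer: √73014/6 ≈ 45.035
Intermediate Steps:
Y(H, F) = 41 + F²/H (Y(H, F) = F²/H + 41 = 41 + F²/H)
√(1979 + Y(6, k(7, -2))) = √(1979 + (41 + 7²/6)) = √(1979 + (41 + 49*(⅙))) = √(1979 + (41 + 49/6)) = √(1979 + 295/6) = √(12169/6) = √73014/6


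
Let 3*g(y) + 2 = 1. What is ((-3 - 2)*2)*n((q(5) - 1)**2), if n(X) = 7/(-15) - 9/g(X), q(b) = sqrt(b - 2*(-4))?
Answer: -796/3 ≈ -265.33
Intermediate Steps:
g(y) = -1/3 (g(y) = -2/3 + (1/3)*1 = -2/3 + 1/3 = -1/3)
q(b) = sqrt(8 + b) (q(b) = sqrt(b + 8) = sqrt(8 + b))
n(X) = 398/15 (n(X) = 7/(-15) - 9/(-1/3) = 7*(-1/15) - 9*(-3) = -7/15 + 27 = 398/15)
((-3 - 2)*2)*n((q(5) - 1)**2) = ((-3 - 2)*2)*(398/15) = -5*2*(398/15) = -10*398/15 = -796/3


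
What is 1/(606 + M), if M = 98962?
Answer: 1/99568 ≈ 1.0043e-5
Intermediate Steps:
1/(606 + M) = 1/(606 + 98962) = 1/99568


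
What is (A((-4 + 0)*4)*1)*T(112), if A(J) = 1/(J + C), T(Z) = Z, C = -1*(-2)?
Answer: -8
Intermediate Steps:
C = 2
A(J) = 1/(2 + J) (A(J) = 1/(J + 2) = 1/(2 + J))
(A((-4 + 0)*4)*1)*T(112) = (1/(2 + (-4 + 0)*4))*112 = (1/(2 - 4*4))*112 = (1/(2 - 16))*112 = (1/(-14))*112 = -1/14*1*112 = -1/14*112 = -8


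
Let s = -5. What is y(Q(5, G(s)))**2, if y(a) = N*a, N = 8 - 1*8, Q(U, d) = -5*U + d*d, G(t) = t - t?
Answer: 0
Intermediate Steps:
G(t) = 0
Q(U, d) = d**2 - 5*U (Q(U, d) = -5*U + d**2 = d**2 - 5*U)
N = 0 (N = 8 - 8 = 0)
y(a) = 0 (y(a) = 0*a = 0)
y(Q(5, G(s)))**2 = 0**2 = 0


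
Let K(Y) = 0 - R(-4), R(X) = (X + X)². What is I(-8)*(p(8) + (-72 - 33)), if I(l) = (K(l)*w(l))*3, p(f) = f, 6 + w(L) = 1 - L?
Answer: 55872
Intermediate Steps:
R(X) = 4*X² (R(X) = (2*X)² = 4*X²)
w(L) = -5 - L (w(L) = -6 + (1 - L) = -5 - L)
K(Y) = -64 (K(Y) = 0 - 4*(-4)² = 0 - 4*16 = 0 - 1*64 = 0 - 64 = -64)
I(l) = 960 + 192*l (I(l) = -64*(-5 - l)*3 = (320 + 64*l)*3 = 960 + 192*l)
I(-8)*(p(8) + (-72 - 33)) = (960 + 192*(-8))*(8 + (-72 - 33)) = (960 - 1536)*(8 - 105) = -576*(-97) = 55872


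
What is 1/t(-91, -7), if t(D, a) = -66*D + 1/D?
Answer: 91/546545 ≈ 0.00016650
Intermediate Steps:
t(D, a) = 1/D - 66*D
1/t(-91, -7) = 1/(1/(-91) - 66*(-91)) = 1/(-1/91 + 6006) = 1/(546545/91) = 91/546545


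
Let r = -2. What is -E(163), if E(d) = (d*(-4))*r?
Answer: -1304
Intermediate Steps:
E(d) = 8*d (E(d) = (d*(-4))*(-2) = -4*d*(-2) = 8*d)
-E(163) = -8*163 = -1*1304 = -1304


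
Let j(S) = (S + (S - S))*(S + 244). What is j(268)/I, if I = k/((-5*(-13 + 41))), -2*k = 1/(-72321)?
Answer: -2778607534080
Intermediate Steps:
k = 1/144642 (k = -1/2/(-72321) = -1/2*(-1/72321) = 1/144642 ≈ 6.9136e-6)
I = -1/20249880 (I = 1/(144642*((-5*(-13 + 41)))) = 1/(144642*((-5*28))) = (1/144642)/(-140) = (1/144642)*(-1/140) = -1/20249880 ≈ -4.9383e-8)
j(S) = S*(244 + S) (j(S) = (S + 0)*(244 + S) = S*(244 + S))
j(268)/I = (268*(244 + 268))/(-1/20249880) = (268*512)*(-20249880) = 137216*(-20249880) = -2778607534080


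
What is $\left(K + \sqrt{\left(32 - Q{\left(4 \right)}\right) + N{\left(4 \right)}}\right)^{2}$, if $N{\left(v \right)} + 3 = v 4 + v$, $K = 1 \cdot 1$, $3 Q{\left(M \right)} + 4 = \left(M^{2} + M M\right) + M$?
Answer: $\frac{\left(3 + \sqrt{345}\right)^{2}}{9} \approx 51.716$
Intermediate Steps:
$Q{\left(M \right)} = - \frac{4}{3} + \frac{M}{3} + \frac{2 M^{2}}{3}$ ($Q{\left(M \right)} = - \frac{4}{3} + \frac{\left(M^{2} + M M\right) + M}{3} = - \frac{4}{3} + \frac{\left(M^{2} + M^{2}\right) + M}{3} = - \frac{4}{3} + \frac{2 M^{2} + M}{3} = - \frac{4}{3} + \frac{M + 2 M^{2}}{3} = - \frac{4}{3} + \left(\frac{M}{3} + \frac{2 M^{2}}{3}\right) = - \frac{4}{3} + \frac{M}{3} + \frac{2 M^{2}}{3}$)
$K = 1$
$N{\left(v \right)} = -3 + 5 v$ ($N{\left(v \right)} = -3 + \left(v 4 + v\right) = -3 + \left(4 v + v\right) = -3 + 5 v$)
$\left(K + \sqrt{\left(32 - Q{\left(4 \right)}\right) + N{\left(4 \right)}}\right)^{2} = \left(1 + \sqrt{\left(32 - \left(- \frac{4}{3} + \frac{1}{3} \cdot 4 + \frac{2 \cdot 4^{2}}{3}\right)\right) + \left(-3 + 5 \cdot 4\right)}\right)^{2} = \left(1 + \sqrt{\left(32 - \left(- \frac{4}{3} + \frac{4}{3} + \frac{2}{3} \cdot 16\right)\right) + \left(-3 + 20\right)}\right)^{2} = \left(1 + \sqrt{\left(32 - \left(- \frac{4}{3} + \frac{4}{3} + \frac{32}{3}\right)\right) + 17}\right)^{2} = \left(1 + \sqrt{\left(32 - \frac{32}{3}\right) + 17}\right)^{2} = \left(1 + \sqrt{\frac{64}{3} + 17}\right)^{2} = \left(1 + \sqrt{\frac{115}{3}}\right)^{2} = \left(1 + \frac{\sqrt{345}}{3}\right)^{2}$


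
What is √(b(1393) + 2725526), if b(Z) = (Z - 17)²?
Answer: √4618902 ≈ 2149.2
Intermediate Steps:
b(Z) = (-17 + Z)²
√(b(1393) + 2725526) = √((-17 + 1393)² + 2725526) = √(1376² + 2725526) = √(1893376 + 2725526) = √4618902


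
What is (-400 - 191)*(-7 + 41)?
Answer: -20094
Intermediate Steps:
(-400 - 191)*(-7 + 41) = -591*34 = -20094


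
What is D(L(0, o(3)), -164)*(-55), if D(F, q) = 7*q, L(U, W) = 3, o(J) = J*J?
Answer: 63140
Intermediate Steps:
o(J) = J²
D(L(0, o(3)), -164)*(-55) = (7*(-164))*(-55) = -1148*(-55) = 63140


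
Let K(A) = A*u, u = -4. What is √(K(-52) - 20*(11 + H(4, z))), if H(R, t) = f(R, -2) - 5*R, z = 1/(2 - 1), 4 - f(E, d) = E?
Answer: 2*√97 ≈ 19.698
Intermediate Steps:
f(E, d) = 4 - E
z = 1 (z = 1/1 = 1)
K(A) = -4*A (K(A) = A*(-4) = -4*A)
H(R, t) = 4 - 6*R (H(R, t) = (4 - R) - 5*R = 4 - 6*R)
√(K(-52) - 20*(11 + H(4, z))) = √(-4*(-52) - 20*(11 + (4 - 6*4))) = √(208 - 20*(11 + (4 - 24))) = √(208 - 20*(11 - 20)) = √(208 - 20*(-9)) = √(208 + 180) = √388 = 2*√97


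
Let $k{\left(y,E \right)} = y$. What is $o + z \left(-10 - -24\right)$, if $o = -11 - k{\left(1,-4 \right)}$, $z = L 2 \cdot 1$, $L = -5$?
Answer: $-152$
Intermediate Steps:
$z = -10$ ($z = \left(-5\right) 2 \cdot 1 = \left(-10\right) 1 = -10$)
$o = -12$ ($o = -11 - 1 = -12$)
$o + z \left(-10 - -24\right) = -12 - 10 \left(-10 - -24\right) = -12 - 10 \left(-10 + 24\right) = -12 - 140 = -152$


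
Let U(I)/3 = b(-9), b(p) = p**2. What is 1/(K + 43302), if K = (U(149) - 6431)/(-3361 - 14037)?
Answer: 8699/376687192 ≈ 2.3093e-5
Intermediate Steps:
U(I) = 243 (U(I) = 3*(-9)**2 = 3*81 = 243)
K = 3094/8699 (K = (243 - 6431)/(-3361 - 14037) = -6188/(-17398) = -6188*(-1/17398) = 3094/8699 ≈ 0.35567)
1/(K + 43302) = 1/(3094/8699 + 43302) = 1/(376687192/8699) = 8699/376687192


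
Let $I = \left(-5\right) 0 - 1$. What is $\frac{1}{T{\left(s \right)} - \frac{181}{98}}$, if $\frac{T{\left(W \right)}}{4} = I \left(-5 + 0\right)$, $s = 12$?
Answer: $\frac{98}{1779} \approx 0.055087$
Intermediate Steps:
$I = -1$ ($I = 0 - 1 = -1$)
$T{\left(W \right)} = 20$ ($T{\left(W \right)} = 4 \left(- (-5 + 0)\right) = 4 \left(\left(-1\right) \left(-5\right)\right) = 4 \cdot 5 = 20$)
$\frac{1}{T{\left(s \right)} - \frac{181}{98}} = \frac{1}{20 - \frac{181}{98}} = \frac{1}{\frac{1779}{98}} = \frac{98}{1779}$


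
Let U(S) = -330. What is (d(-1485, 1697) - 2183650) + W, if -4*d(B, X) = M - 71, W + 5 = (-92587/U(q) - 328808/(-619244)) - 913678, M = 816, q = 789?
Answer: -28769192136211/9288660 ≈ -3.0972e+6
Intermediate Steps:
W = -4242139857143/4644330 (W = -5 + ((-92587/(-330) - 328808/(-619244)) - 913678) = -5 + ((-92587*(-1/330) - 328808*(-1/619244)) - 913678) = -5 + ((8417/30 + 82202/154811) - 913678) = -5 + (1305510247/4644330 - 913678) = -5 - 4242116635493/4644330 = -4242139857143/4644330 ≈ -9.1340e+5)
d(B, X) = -745/4 (d(B, X) = -(816 - 71)/4 = -¼*745 = -745/4)
(d(-1485, 1697) - 2183650) + W = (-745/4 - 2183650) - 4242139857143/4644330 = -8735345/4 - 4242139857143/4644330 = -28769192136211/9288660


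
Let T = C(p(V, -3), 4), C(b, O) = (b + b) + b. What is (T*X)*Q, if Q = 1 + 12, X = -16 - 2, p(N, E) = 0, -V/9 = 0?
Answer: 0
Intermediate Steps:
V = 0 (V = -9*0 = 0)
C(b, O) = 3*b (C(b, O) = 2*b + b = 3*b)
T = 0 (T = 3*0 = 0)
X = -18
Q = 13
(T*X)*Q = (0*(-18))*13 = 0*13 = 0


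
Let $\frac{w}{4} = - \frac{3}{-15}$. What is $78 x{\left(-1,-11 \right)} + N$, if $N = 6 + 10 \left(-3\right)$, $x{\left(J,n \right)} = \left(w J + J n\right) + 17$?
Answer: $\frac{10488}{5} \approx 2097.6$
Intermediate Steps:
$w = \frac{4}{5}$ ($w = 4 \left(- \frac{3}{-15}\right) = 4 \left(\left(-3\right) \left(- \frac{1}{15}\right)\right) = 4 \cdot \frac{1}{5} = \frac{4}{5} \approx 0.8$)
$x{\left(J,n \right)} = 17 + \frac{4 J}{5} + J n$ ($x{\left(J,n \right)} = \left(\frac{4 J}{5} + J n\right) + 17 = 17 + \frac{4 J}{5} + J n$)
$N = -24$ ($N = 6 - 30 = -24$)
$78 x{\left(-1,-11 \right)} + N = 78 \left(17 + \frac{4}{5} \left(-1\right) - -11\right) - 24 = 78 \left(17 - \frac{4}{5} + 11\right) - 24 = 78 \cdot \frac{136}{5} - 24 = \frac{10608}{5} - 24 = \frac{10488}{5}$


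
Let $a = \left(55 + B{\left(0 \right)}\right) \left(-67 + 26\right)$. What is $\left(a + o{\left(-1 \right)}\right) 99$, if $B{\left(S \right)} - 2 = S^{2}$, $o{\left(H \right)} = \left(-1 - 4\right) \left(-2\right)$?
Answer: $-230373$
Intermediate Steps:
$o{\left(H \right)} = 10$ ($o{\left(H \right)} = \left(-5\right) \left(-2\right) = 10$)
$B{\left(S \right)} = 2 + S^{2}$
$a = -2337$ ($a = \left(55 + \left(2 + 0^{2}\right)\right) \left(-67 + 26\right) = \left(55 + \left(2 + 0\right)\right) \left(-41\right) = \left(55 + 2\right) \left(-41\right) = 57 \left(-41\right) = -2337$)
$\left(a + o{\left(-1 \right)}\right) 99 = \left(-2337 + 10\right) 99 = \left(-2327\right) 99 = -230373$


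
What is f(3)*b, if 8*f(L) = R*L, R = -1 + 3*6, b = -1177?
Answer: -60027/8 ≈ -7503.4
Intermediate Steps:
R = 17 (R = -1 + 18 = 17)
f(L) = 17*L/8 (f(L) = (17*L)/8 = 17*L/8)
f(3)*b = ((17/8)*3)*(-1177) = (51/8)*(-1177) = -60027/8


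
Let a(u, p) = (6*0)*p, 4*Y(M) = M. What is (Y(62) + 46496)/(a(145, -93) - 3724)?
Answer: -13289/1064 ≈ -12.490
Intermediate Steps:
Y(M) = M/4
a(u, p) = 0 (a(u, p) = 0*p = 0)
(Y(62) + 46496)/(a(145, -93) - 3724) = ((¼)*62 + 46496)/(0 - 3724) = (31/2 + 46496)/(-3724) = (93023/2)*(-1/3724) = -13289/1064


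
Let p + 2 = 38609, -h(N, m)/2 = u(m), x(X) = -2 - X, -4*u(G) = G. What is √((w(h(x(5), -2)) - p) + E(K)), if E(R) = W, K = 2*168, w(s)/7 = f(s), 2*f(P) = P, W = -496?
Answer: 29*I*√186/2 ≈ 197.75*I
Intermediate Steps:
u(G) = -G/4
h(N, m) = m/2 (h(N, m) = -(-1)*m/2 = m/2)
f(P) = P/2
w(s) = 7*s/2 (w(s) = 7*(s/2) = 7*s/2)
p = 38607 (p = -2 + 38609 = 38607)
K = 336
E(R) = -496
√((w(h(x(5), -2)) - p) + E(K)) = √((7*((½)*(-2))/2 - 1*38607) - 496) = √(((7/2)*(-1) - 38607) - 496) = √((-7/2 - 38607) - 496) = √(-77221/2 - 496) = √(-78213/2) = 29*I*√186/2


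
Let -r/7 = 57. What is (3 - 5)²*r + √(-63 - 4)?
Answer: -1596 + I*√67 ≈ -1596.0 + 8.1853*I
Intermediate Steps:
r = -399 (r = -7*57 = -399)
(3 - 5)²*r + √(-63 - 4) = (3 - 5)²*(-399) + √(-63 - 4) = (-2)²*(-399) + √(-67) = 4*(-399) + I*√67 = -1596 + I*√67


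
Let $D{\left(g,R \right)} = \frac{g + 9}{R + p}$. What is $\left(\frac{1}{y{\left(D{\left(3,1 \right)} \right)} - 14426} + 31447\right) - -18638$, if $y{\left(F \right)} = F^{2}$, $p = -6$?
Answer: $\frac{18055942985}{360506} \approx 50085.0$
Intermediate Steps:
$D{\left(g,R \right)} = \frac{9 + g}{-6 + R}$ ($D{\left(g,R \right)} = \frac{g + 9}{R - 6} = \frac{9 + g}{-6 + R}$)
$\left(\frac{1}{y{\left(D{\left(3,1 \right)} \right)} - 14426} + 31447\right) - -18638 = \left(\frac{1}{\left(\frac{9 + 3}{-6 + 1}\right)^{2} - 14426} + 31447\right) - -18638 = \left(\frac{1}{\left(\frac{1}{-5} \cdot 12\right)^{2} - 14426} + 31447\right) + 18638 = \left(\frac{1}{\left(\left(- \frac{1}{5}\right) 12\right)^{2} - 14426} + 31447\right) + 18638 = \left(\frac{1}{\left(- \frac{12}{5}\right)^{2} - 14426} + 31447\right) + 18638 = \left(\frac{1}{\frac{144}{25} - 14426} + 31447\right) + 18638 = \left(\frac{1}{- \frac{360506}{25}} + 31447\right) + 18638 = \left(- \frac{25}{360506} + 31447\right) + 18638 = \frac{11336832157}{360506} + 18638 = \frac{18055942985}{360506}$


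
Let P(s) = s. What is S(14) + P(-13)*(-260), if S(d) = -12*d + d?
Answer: 3226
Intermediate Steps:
S(d) = -11*d
S(14) + P(-13)*(-260) = -11*14 - 13*(-260) = -154 + 3380 = 3226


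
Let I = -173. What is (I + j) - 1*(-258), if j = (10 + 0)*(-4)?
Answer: 45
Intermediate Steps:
j = -40 (j = 10*(-4) = -40)
(I + j) - 1*(-258) = (-173 - 40) - 1*(-258) = -213 + 258 = 45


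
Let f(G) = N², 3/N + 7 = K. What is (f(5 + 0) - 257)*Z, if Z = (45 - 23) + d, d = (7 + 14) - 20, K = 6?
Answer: -5704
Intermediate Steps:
N = -3 (N = 3/(-7 + 6) = 3/(-1) = 3*(-1) = -3)
f(G) = 9 (f(G) = (-3)² = 9)
d = 1 (d = 21 - 20 = 1)
Z = 23 (Z = (45 - 23) + 1 = 22 + 1 = 23)
(f(5 + 0) - 257)*Z = (9 - 257)*23 = -248*23 = -5704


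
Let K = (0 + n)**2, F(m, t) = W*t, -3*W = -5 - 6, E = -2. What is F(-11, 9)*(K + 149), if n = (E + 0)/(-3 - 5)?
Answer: 78705/16 ≈ 4919.1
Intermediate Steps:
n = 1/4 (n = (-2 + 0)/(-3 - 5) = -2/(-8) = -2*(-1/8) = 1/4 ≈ 0.25000)
W = 11/3 (W = -(-5 - 6)/3 = -1/3*(-11) = 11/3 ≈ 3.6667)
F(m, t) = 11*t/3
K = 1/16 (K = (0 + 1/4)**2 = (1/4)**2 = 1/16 ≈ 0.062500)
F(-11, 9)*(K + 149) = ((11/3)*9)*(1/16 + 149) = 33*(2385/16) = 78705/16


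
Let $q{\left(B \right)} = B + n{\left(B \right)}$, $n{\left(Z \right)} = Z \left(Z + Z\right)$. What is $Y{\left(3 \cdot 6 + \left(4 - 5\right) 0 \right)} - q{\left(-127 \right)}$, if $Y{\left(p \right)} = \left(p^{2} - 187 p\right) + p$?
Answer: $-35155$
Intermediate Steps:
$n{\left(Z \right)} = 2 Z^{2}$ ($n{\left(Z \right)} = Z 2 Z = 2 Z^{2}$)
$Y{\left(p \right)} = p^{2} - 186 p$
$q{\left(B \right)} = B + 2 B^{2}$
$Y{\left(3 \cdot 6 + \left(4 - 5\right) 0 \right)} - q{\left(-127 \right)} = \left(3 \cdot 6 + \left(4 - 5\right) 0\right) \left(-186 + \left(3 \cdot 6 + \left(4 - 5\right) 0\right)\right) - - 127 \left(1 + 2 \left(-127\right)\right) = \left(18 - 0\right) \left(-186 + \left(18 - 0\right)\right) - - 127 \left(1 - 254\right) = \left(18 + 0\right) \left(-186 + \left(18 + 0\right)\right) - \left(-127\right) \left(-253\right) = 18 \left(-186 + 18\right) - 32131 = 18 \left(-168\right) - 32131 = -3024 - 32131 = -35155$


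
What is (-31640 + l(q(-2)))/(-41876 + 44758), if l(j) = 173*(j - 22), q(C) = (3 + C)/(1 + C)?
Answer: -35619/2882 ≈ -12.359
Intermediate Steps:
q(C) = (3 + C)/(1 + C)
l(j) = -3806 + 173*j (l(j) = 173*(-22 + j) = -3806 + 173*j)
(-31640 + l(q(-2)))/(-41876 + 44758) = (-31640 + (-3806 + 173*((3 - 2)/(1 - 2))))/(-41876 + 44758) = (-31640 + (-3806 + 173*(1/(-1))))/2882 = (-31640 + (-3806 + 173*(-1*1)))*(1/2882) = (-31640 + (-3806 + 173*(-1)))*(1/2882) = (-31640 + (-3806 - 173))*(1/2882) = (-31640 - 3979)*(1/2882) = -35619*1/2882 = -35619/2882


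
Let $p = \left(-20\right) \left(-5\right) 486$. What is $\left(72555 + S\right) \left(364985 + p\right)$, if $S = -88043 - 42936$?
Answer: $-24163290040$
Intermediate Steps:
$p = 48600$ ($p = 100 \cdot 486 = 48600$)
$S = -130979$
$\left(72555 + S\right) \left(364985 + p\right) = \left(72555 - 130979\right) \left(364985 + 48600\right) = \left(-58424\right) 413585 = -24163290040$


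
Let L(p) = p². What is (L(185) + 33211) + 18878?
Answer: 86314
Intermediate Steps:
(L(185) + 33211) + 18878 = (185² + 33211) + 18878 = (34225 + 33211) + 18878 = 67436 + 18878 = 86314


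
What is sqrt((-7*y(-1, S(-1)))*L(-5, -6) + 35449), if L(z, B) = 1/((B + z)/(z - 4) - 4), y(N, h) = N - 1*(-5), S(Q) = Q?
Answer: sqrt(886477)/5 ≈ 188.31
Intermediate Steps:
y(N, h) = 5 + N (y(N, h) = N + 5 = 5 + N)
L(z, B) = 1/(-4 + (B + z)/(-4 + z)) (L(z, B) = 1/((B + z)/(-4 + z) - 4) = 1/(-4 + (B + z)/(-4 + z)))
sqrt((-7*y(-1, S(-1)))*L(-5, -6) + 35449) = sqrt((-7*(5 - 1))*((-4 - 5)/(16 - 6 - 3*(-5))) + 35449) = sqrt((-7*4)*(-9/(16 - 6 + 15)) + 35449) = sqrt(-28*(-9)/25 + 35449) = sqrt(-28*(-9/25) + 35449) = sqrt(252/25 + 35449) = sqrt(886477/25) = sqrt(886477)/5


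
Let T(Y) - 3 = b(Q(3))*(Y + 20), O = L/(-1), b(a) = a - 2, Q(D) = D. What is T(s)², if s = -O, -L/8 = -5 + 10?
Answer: 289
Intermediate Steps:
L = -40 (L = -8*(-5 + 10) = -8*5 = -40)
b(a) = -2 + a
O = 40 (O = -40/(-1) = -40*(-1) = 40)
s = -40 (s = -1*40 = -40)
T(Y) = 23 + Y (T(Y) = 3 + (-2 + 3)*(Y + 20) = 3 + 1*(20 + Y) = 3 + (20 + Y) = 23 + Y)
T(s)² = (23 - 40)² = (-17)² = 289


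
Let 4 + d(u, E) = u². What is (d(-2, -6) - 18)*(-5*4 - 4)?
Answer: 432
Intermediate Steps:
d(u, E) = -4 + u²
(d(-2, -6) - 18)*(-5*4 - 4) = ((-4 + (-2)²) - 18)*(-5*4 - 4) = ((-4 + 4) - 18)*(-20 - 4) = (0 - 18)*(-24) = -18*(-24) = 432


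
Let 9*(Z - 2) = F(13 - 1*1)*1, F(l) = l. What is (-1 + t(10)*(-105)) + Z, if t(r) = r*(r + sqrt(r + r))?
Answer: -31493/3 - 2100*sqrt(5) ≈ -15193.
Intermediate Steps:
t(r) = r*(r + sqrt(2)*sqrt(r)) (t(r) = r*(r + sqrt(2*r)) = r*(r + sqrt(2)*sqrt(r)))
Z = 10/3 (Z = 2 + ((13 - 1*1)*1)/9 = 2 + ((13 - 1)*1)/9 = 2 + (12*1)/9 = 2 + (1/9)*12 = 2 + 4/3 = 10/3 ≈ 3.3333)
(-1 + t(10)*(-105)) + Z = (-1 + (10**2 + sqrt(2)*10**(3/2))*(-105)) + 10/3 = (-1 + (100 + sqrt(2)*(10*sqrt(10)))*(-105)) + 10/3 = (-1 + (100 + 20*sqrt(5))*(-105)) + 10/3 = (-1 + (-10500 - 2100*sqrt(5))) + 10/3 = (-10501 - 2100*sqrt(5)) + 10/3 = -31493/3 - 2100*sqrt(5)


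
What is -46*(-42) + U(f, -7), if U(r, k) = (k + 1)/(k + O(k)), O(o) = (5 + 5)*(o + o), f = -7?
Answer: 94670/49 ≈ 1932.0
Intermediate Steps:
O(o) = 20*o (O(o) = 10*(2*o) = 20*o)
U(r, k) = (1 + k)/(21*k) (U(r, k) = (k + 1)/(k + 20*k) = (1 + k)/((21*k)) = (1 + k)*(1/(21*k)) = (1 + k)/(21*k))
-46*(-42) + U(f, -7) = -46*(-42) + (1/21)*(1 - 7)/(-7) = 1932 + (1/21)*(-⅐)*(-6) = 1932 + 2/49 = 94670/49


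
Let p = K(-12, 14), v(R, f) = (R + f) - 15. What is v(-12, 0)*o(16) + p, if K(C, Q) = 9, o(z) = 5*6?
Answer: -801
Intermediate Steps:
v(R, f) = -15 + R + f
o(z) = 30
p = 9
v(-12, 0)*o(16) + p = (-15 - 12 + 0)*30 + 9 = -27*30 + 9 = -810 + 9 = -801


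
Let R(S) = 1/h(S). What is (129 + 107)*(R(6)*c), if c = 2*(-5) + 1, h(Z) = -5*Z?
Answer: 354/5 ≈ 70.800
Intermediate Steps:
c = -9 (c = -10 + 1 = -9)
R(S) = -1/(5*S) (R(S) = 1/(-5*S) = -1/(5*S))
(129 + 107)*(R(6)*c) = (129 + 107)*(-⅕/6*(-9)) = 236*(-⅕*⅙*(-9)) = 236*(-1/30*(-9)) = 236*(3/10) = 354/5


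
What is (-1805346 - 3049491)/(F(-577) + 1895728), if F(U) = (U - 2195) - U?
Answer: -4854837/1893533 ≈ -2.5639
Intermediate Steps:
F(U) = -2195 (F(U) = (-2195 + U) - U = -2195)
(-1805346 - 3049491)/(F(-577) + 1895728) = (-1805346 - 3049491)/(-2195 + 1895728) = -4854837/1893533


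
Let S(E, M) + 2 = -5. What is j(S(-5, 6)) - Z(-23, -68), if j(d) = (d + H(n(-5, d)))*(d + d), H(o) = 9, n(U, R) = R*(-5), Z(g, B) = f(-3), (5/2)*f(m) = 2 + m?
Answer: -138/5 ≈ -27.600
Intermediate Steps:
S(E, M) = -7 (S(E, M) = -2 - 5 = -7)
f(m) = ⅘ + 2*m/5 (f(m) = 2*(2 + m)/5 = ⅘ + 2*m/5)
Z(g, B) = -⅖ (Z(g, B) = ⅘ + (⅖)*(-3) = ⅘ - 6/5 = -⅖)
n(U, R) = -5*R
j(d) = 2*d*(9 + d) (j(d) = (d + 9)*(d + d) = (9 + d)*(2*d) = 2*d*(9 + d))
j(S(-5, 6)) - Z(-23, -68) = 2*(-7)*(9 - 7) - 1*(-⅖) = 2*(-7)*2 + ⅖ = -28 + ⅖ = -138/5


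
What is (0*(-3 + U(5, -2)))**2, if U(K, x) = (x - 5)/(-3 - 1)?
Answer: 0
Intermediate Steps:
U(K, x) = 5/4 - x/4 (U(K, x) = (-5 + x)/(-4) = (-5 + x)*(-1/4) = 5/4 - x/4)
(0*(-3 + U(5, -2)))**2 = (0*(-3 + (5/4 - 1/4*(-2))))**2 = (0*(-3 + (5/4 + 1/2)))**2 = (0*(-3 + 7/4))**2 = (0*(-5/4))**2 = 0**2 = 0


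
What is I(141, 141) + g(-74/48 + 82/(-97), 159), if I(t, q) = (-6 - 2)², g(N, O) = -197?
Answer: -133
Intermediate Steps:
I(t, q) = 64 (I(t, q) = (-8)² = 64)
I(141, 141) + g(-74/48 + 82/(-97), 159) = 64 - 197 = -133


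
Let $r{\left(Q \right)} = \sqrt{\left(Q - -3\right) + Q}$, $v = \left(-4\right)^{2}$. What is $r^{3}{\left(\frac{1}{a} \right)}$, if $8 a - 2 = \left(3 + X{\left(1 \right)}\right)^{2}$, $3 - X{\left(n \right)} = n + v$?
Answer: $\frac{385 \sqrt{47355}}{15129} \approx 5.5378$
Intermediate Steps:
$v = 16$
$X{\left(n \right)} = -13 - n$ ($X{\left(n \right)} = 3 - \left(n + 16\right) = 3 - \left(16 + n\right) = -13 - n$)
$a = \frac{123}{8}$ ($a = \frac{1}{4} + \frac{\left(3 - 14\right)^{2}}{8} = \frac{1}{4} + \frac{\left(-11\right)^{2}}{8} = \frac{1}{4} + \frac{1}{8} \cdot 121 = \frac{1}{4} + \frac{121}{8} = \frac{123}{8} \approx 15.375$)
$r{\left(Q \right)} = \sqrt{3 + 2 Q}$ ($r{\left(Q \right)} = \sqrt{\left(Q + 3\right) + Q} = \sqrt{\left(3 + Q\right) + Q} = \sqrt{3 + 2 Q}$)
$r^{3}{\left(\frac{1}{a} \right)} = \left(\sqrt{3 + \frac{2}{\frac{123}{8}}}\right)^{3} = \left(\sqrt{3 + 2 \cdot \frac{8}{123}}\right)^{3} = \left(\sqrt{3 + \frac{16}{123}}\right)^{3} = \left(\sqrt{\frac{385}{123}}\right)^{3} = \left(\frac{\sqrt{47355}}{123}\right)^{3} = \frac{385 \sqrt{47355}}{15129}$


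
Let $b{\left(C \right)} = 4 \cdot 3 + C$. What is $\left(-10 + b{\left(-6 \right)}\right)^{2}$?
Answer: $16$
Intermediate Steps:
$b{\left(C \right)} = 12 + C$
$\left(-10 + b{\left(-6 \right)}\right)^{2} = \left(-10 + \left(12 - 6\right)\right)^{2} = \left(-10 + 6\right)^{2} = \left(-4\right)^{2} = 16$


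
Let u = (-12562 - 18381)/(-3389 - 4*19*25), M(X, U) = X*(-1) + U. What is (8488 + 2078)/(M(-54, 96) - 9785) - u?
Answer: -8634619/1242915 ≈ -6.9471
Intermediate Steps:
M(X, U) = U - X (M(X, U) = -X + U = U - X)
u = 30943/5289 (u = -30943/(-3389 - 76*25) = -30943/(-3389 - 1900) = -30943/(-5289) = -30943*(-1/5289) = 30943/5289 ≈ 5.8504)
(8488 + 2078)/(M(-54, 96) - 9785) - u = (8488 + 2078)/((96 - 1*(-54)) - 9785) - 1*30943/5289 = 10566/((96 + 54) - 9785) - 30943/5289 = 10566/(150 - 9785) - 30943/5289 = 10566/(-9635) - 30943/5289 = 10566*(-1/9635) - 30943/5289 = -10566/9635 - 30943/5289 = -8634619/1242915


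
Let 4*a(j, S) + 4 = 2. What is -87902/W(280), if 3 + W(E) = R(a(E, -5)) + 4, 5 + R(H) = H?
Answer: 175804/9 ≈ 19534.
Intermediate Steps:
a(j, S) = -1/2 (a(j, S) = -1 + (1/4)*2 = -1 + 1/2 = -1/2)
R(H) = -5 + H
W(E) = -9/2 (W(E) = -3 + ((-5 - 1/2) + 4) = -3 + (-11/2 + 4) = -3 - 3/2 = -9/2)
-87902/W(280) = -87902/(-9/2) = -87902*(-2/9) = 175804/9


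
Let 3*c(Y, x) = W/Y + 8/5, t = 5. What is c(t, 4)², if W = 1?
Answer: 9/25 ≈ 0.36000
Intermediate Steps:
c(Y, x) = 8/15 + 1/(3*Y) (c(Y, x) = (1/Y + 8/5)/3 = (8/5 + 1/Y)/3 = 8/15 + 1/(3*Y))
c(t, 4)² = ((1/15)*(5 + 8*5)/5)² = ((1/15)*(⅕)*(5 + 40))² = ((1/15)*(⅕)*45)² = (⅗)² = 9/25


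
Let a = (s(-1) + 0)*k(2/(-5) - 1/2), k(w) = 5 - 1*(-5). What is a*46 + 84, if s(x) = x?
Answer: -376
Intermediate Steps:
k(w) = 10 (k(w) = 5 + 5 = 10)
a = -10 (a = (-1 + 0)*10 = -1*10 = -10)
a*46 + 84 = -10*46 + 84 = -460 + 84 = -376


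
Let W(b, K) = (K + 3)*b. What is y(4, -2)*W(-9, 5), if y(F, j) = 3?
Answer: -216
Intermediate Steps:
W(b, K) = b*(3 + K) (W(b, K) = (3 + K)*b = b*(3 + K))
y(4, -2)*W(-9, 5) = 3*(-9*(3 + 5)) = 3*(-9*8) = 3*(-72) = -216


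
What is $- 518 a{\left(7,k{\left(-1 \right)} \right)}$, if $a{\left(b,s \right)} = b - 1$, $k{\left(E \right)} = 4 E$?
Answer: $-3108$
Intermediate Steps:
$a{\left(b,s \right)} = -1 + b$ ($a{\left(b,s \right)} = b - 1 = -1 + b$)
$- 518 a{\left(7,k{\left(-1 \right)} \right)} = - 518 \left(-1 + 7\right) = \left(-518\right) 6 = -3108$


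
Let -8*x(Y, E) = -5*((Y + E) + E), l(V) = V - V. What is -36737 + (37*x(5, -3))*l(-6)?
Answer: -36737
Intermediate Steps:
l(V) = 0
x(Y, E) = 5*E/4 + 5*Y/8 (x(Y, E) = -(-5)*((Y + E) + E)/8 = -(-5)*((E + Y) + E)/8 = -(-5)*(Y + 2*E)/8 = -(-10*E - 5*Y)/8 = 5*E/4 + 5*Y/8)
-36737 + (37*x(5, -3))*l(-6) = -36737 + (37*((5/4)*(-3) + (5/8)*5))*0 = -36737 + (37*(-15/4 + 25/8))*0 = -36737 + (37*(-5/8))*0 = -36737 - 185/8*0 = -36737 + 0 = -36737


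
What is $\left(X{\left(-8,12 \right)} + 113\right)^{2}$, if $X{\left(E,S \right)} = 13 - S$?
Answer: $12996$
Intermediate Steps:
$\left(X{\left(-8,12 \right)} + 113\right)^{2} = \left(\left(13 - 12\right) + 113\right)^{2} = \left(1 + 113\right)^{2} = 114^{2} = 12996$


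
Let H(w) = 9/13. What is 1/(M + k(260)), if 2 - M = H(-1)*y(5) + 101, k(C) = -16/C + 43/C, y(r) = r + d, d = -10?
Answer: -260/24813 ≈ -0.010478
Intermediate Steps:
y(r) = -10 + r (y(r) = r - 10 = -10 + r)
H(w) = 9/13 (H(w) = 9*(1/13) = 9/13)
k(C) = 27/C
M = -1242/13 (M = 2 - (9*(-10 + 5)/13 + 101) = 2 - ((9/13)*(-5) + 101) = 2 - (-45/13 + 101) = 2 - 1*1268/13 = 2 - 1268/13 = -1242/13 ≈ -95.538)
1/(M + k(260)) = 1/(-1242/13 + 27/260) = 1/(-24813/260) = -260/24813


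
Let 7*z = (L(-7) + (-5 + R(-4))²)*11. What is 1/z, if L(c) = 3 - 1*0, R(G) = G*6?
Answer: 7/9284 ≈ 0.00075399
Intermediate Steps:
R(G) = 6*G
L(c) = 3 (L(c) = 3 + 0 = 3)
z = 9284/7 (z = ((3 + (-5 + 6*(-4))²)*11)/7 = ((3 + (-5 - 24)²)*11)/7 = ((3 + (-29)²)*11)/7 = ((3 + 841)*11)/7 = (844*11)/7 = (⅐)*9284 = 9284/7 ≈ 1326.3)
1/z = 1/(9284/7) = 7/9284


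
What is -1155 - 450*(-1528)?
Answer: 686445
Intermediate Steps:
-1155 - 450*(-1528) = -1155 + 687600 = 686445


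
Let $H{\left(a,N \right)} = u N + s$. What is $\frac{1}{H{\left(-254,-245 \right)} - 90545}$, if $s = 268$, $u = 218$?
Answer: $- \frac{1}{143687} \approx -6.9596 \cdot 10^{-6}$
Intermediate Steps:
$H{\left(a,N \right)} = 268 + 218 N$ ($H{\left(a,N \right)} = 218 N + 268 = 268 + 218 N$)
$\frac{1}{H{\left(-254,-245 \right)} - 90545} = \frac{1}{\left(268 + 218 \left(-245\right)\right) - 90545} = \frac{1}{\left(268 - 53410\right) - 90545} = \frac{1}{-53142 - 90545} = \frac{1}{-143687} = - \frac{1}{143687}$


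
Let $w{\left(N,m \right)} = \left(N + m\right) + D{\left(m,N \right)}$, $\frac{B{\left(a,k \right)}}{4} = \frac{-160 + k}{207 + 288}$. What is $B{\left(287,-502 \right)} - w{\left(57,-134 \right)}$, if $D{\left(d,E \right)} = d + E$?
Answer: $\frac{73582}{495} \approx 148.65$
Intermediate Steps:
$D{\left(d,E \right)} = E + d$
$B{\left(a,k \right)} = - \frac{128}{99} + \frac{4 k}{495}$ ($B{\left(a,k \right)} = 4 \frac{-160 + k}{207 + 288} = 4 \frac{-160 + k}{495} = 4 \left(-160 + k\right) \frac{1}{495} = 4 \left(- \frac{32}{99} + \frac{k}{495}\right) = - \frac{128}{99} + \frac{4 k}{495}$)
$w{\left(N,m \right)} = 2 N + 2 m$ ($w{\left(N,m \right)} = \left(N + m\right) + \left(N + m\right) = 2 N + 2 m$)
$B{\left(287,-502 \right)} - w{\left(57,-134 \right)} = \left(- \frac{128}{99} + \frac{4}{495} \left(-502\right)\right) - \left(2 \cdot 57 + 2 \left(-134\right)\right) = \left(- \frac{128}{99} - \frac{2008}{495}\right) - \left(114 - 268\right) = - \frac{2648}{495} - -154 = - \frac{2648}{495} + 154 = \frac{73582}{495}$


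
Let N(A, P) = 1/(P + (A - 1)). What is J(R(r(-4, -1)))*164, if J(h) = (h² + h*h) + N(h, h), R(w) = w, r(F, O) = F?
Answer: 47068/9 ≈ 5229.8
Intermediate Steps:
N(A, P) = 1/(-1 + A + P) (N(A, P) = 1/(P + (-1 + A)) = 1/(-1 + A + P))
J(h) = 1/(-1 + 2*h) + 2*h² (J(h) = (h² + h*h) + 1/(-1 + h + h) = (h² + h²) + 1/(-1 + 2*h) = 2*h² + 1/(-1 + 2*h) = 1/(-1 + 2*h) + 2*h²)
J(R(r(-4, -1)))*164 = ((1 + (-4)²*(-2 + 4*(-4)))/(-1 + 2*(-4)))*164 = ((1 + 16*(-2 - 16))/(-1 - 8))*164 = ((1 + 16*(-18))/(-9))*164 = -(1 - 288)/9*164 = -⅑*(-287)*164 = (287/9)*164 = 47068/9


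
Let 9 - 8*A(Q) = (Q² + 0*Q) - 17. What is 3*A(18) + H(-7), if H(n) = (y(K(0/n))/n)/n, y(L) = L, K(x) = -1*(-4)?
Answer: -21887/196 ≈ -111.67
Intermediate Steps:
K(x) = 4
A(Q) = 13/4 - Q²/8 (A(Q) = 9/8 - ((Q² + 0*Q) - 17)/8 = 9/8 - ((Q² + 0) - 17)/8 = 9/8 - (Q² - 17)/8 = 9/8 - (-17 + Q²)/8 = 9/8 + (17/8 - Q²/8) = 13/4 - Q²/8)
H(n) = 4/n² (H(n) = (4/n)/n = 4/n²)
3*A(18) + H(-7) = 3*(13/4 - ⅛*18²) + 4/(-7)² = 3*(13/4 - ⅛*324) + 4*(1/49) = 3*(13/4 - 81/2) + 4/49 = 3*(-149/4) + 4/49 = -447/4 + 4/49 = -21887/196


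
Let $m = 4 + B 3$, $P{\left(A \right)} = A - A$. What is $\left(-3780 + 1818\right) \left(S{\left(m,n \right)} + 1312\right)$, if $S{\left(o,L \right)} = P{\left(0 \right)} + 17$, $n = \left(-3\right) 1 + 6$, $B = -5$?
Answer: $-2607498$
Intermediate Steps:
$P{\left(A \right)} = 0$
$m = -11$ ($m = 4 - 15 = -11$)
$n = 3$ ($n = -3 + 6 = 3$)
$S{\left(o,L \right)} = 17$ ($S{\left(o,L \right)} = 0 + 17 = 17$)
$\left(-3780 + 1818\right) \left(S{\left(m,n \right)} + 1312\right) = \left(-3780 + 1818\right) \left(17 + 1312\right) = \left(-1962\right) 1329 = -2607498$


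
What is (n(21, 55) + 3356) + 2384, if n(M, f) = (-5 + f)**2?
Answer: 8240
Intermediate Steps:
(n(21, 55) + 3356) + 2384 = ((-5 + 55)**2 + 3356) + 2384 = (50**2 + 3356) + 2384 = (2500 + 3356) + 2384 = 5856 + 2384 = 8240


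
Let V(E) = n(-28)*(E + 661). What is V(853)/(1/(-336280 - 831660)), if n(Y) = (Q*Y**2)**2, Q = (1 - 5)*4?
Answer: -278239316879605760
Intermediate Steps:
Q = -16 (Q = -4*4 = -16)
n(Y) = 256*Y**4 (n(Y) = (-16*Y**2)**2 = 256*Y**4)
V(E) = 104009629696 + 157351936*E (V(E) = (256*(-28)**4)*(E + 661) = (256*614656)*(661 + E) = 157351936*(661 + E) = 104009629696 + 157351936*E)
V(853)/(1/(-336280 - 831660)) = (104009629696 + 157351936*853)/(1/(-336280 - 831660)) = (104009629696 + 134221201408)/(1/(-1167940)) = 238230831104/(-1/1167940) = 238230831104*(-1167940) = -278239316879605760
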